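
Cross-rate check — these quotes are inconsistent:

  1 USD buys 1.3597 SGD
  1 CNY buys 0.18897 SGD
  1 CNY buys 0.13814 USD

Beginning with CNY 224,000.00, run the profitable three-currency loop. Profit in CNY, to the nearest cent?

Profit: CNY 1,360.78

Profitable loop is CNY → SGD → USD → CNY:
CNY 224,000.00 × 0.18897 = SGD 42,329.28
SGD 42,329.28 ÷ 1.3597 = USD 31,131.34
USD 31,131.34 ÷ 0.13814 = CNY 225,360.78
Profit = CNY 225,360.78 − CNY 224,000.00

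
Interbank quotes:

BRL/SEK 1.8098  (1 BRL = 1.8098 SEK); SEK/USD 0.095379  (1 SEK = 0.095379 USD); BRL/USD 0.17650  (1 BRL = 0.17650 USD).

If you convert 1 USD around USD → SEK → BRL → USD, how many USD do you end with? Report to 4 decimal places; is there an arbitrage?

Around USD → SEK → BRL → USD: 1 ÷ 0.095379 ÷ 1.8098 × 0.17650 = 1.022495
Product > 1; profitable direction is USD → SEK → BRL → USD.

1.0225 (arbitrage exists)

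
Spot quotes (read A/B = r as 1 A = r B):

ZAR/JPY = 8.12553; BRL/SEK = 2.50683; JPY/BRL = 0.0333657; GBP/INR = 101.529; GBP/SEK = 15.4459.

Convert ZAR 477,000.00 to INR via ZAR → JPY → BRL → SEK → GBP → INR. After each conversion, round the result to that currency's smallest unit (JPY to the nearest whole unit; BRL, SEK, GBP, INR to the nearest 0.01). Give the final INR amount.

ZAR 477,000.00 × 8.12553 = JPY 3,875,878
JPY 3,875,878 × 0.0333657 = BRL 129,321.38
BRL 129,321.38 × 2.50683 = SEK 324,186.72
SEK 324,186.72 ÷ 15.4459 = GBP 20,988.53
GBP 20,988.53 × 101.529 = INR 2,130,944.46

INR 2,130,944.46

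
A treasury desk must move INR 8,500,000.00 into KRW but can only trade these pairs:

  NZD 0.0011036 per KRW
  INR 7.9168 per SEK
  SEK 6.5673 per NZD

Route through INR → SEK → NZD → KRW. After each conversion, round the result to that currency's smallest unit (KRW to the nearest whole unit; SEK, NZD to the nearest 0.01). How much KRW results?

KRW 148,139,444

INR 8,500,000.00 ÷ 7.9168 = SEK 1,073,666.13
SEK 1,073,666.13 ÷ 6.5673 = NZD 163,486.69
NZD 163,486.69 ÷ 0.0011036 = KRW 148,139,444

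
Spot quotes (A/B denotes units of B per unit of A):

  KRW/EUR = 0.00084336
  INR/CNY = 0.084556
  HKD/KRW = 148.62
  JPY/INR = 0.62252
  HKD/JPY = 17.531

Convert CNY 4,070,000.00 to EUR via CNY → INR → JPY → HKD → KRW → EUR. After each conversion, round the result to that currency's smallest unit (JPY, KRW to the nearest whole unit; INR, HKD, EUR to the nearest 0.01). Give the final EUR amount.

CNY 4,070,000.00 ÷ 0.084556 = INR 48,133,781.16
INR 48,133,781.16 ÷ 0.62252 = JPY 77,320,859
JPY 77,320,859 ÷ 17.531 = HKD 4,410,521.88
HKD 4,410,521.88 × 148.62 = KRW 655,491,762
KRW 655,491,762 × 0.00084336 = EUR 552,815.53

EUR 552,815.53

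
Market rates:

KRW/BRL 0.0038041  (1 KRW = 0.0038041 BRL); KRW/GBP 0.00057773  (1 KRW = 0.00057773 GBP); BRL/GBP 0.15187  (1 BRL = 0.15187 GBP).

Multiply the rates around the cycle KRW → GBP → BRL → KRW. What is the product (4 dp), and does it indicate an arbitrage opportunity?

1.0000 (no arbitrage)

Around KRW → GBP → BRL → KRW: 1 × 0.00057773 ÷ 0.15187 ÷ 0.0038041 = 1.000002
Product ≈ 1 (deviation 0.000%, within rounding noise).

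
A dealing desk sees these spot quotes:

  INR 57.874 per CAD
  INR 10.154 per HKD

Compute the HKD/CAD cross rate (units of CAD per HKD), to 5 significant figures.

HKD/CAD = 0.17545

1 HKD × 10.154 = 10.154 INR
10.154 INR ÷ 57.874 = 0.17545 CAD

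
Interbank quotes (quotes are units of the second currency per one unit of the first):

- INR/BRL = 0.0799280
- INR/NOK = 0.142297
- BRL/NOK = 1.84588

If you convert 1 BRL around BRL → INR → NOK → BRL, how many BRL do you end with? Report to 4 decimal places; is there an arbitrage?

Around BRL → INR → NOK → BRL: 1 ÷ 0.0799280 × 0.142297 ÷ 1.84588 = 0.964480
Product < 1; profitable direction is BRL → NOK → INR → BRL.

0.9645 (arbitrage exists)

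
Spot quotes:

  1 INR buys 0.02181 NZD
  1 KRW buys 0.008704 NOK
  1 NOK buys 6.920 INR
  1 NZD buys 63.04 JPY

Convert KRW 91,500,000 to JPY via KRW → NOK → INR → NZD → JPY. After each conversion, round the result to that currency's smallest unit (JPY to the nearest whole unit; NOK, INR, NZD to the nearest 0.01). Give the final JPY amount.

KRW 91,500,000 × 0.008704 = NOK 796,416.00
NOK 796,416.00 × 6.920 = INR 5,511,198.72
INR 5,511,198.72 × 0.02181 = NZD 120,199.24
NZD 120,199.24 × 63.04 = JPY 7,577,360

JPY 7,577,360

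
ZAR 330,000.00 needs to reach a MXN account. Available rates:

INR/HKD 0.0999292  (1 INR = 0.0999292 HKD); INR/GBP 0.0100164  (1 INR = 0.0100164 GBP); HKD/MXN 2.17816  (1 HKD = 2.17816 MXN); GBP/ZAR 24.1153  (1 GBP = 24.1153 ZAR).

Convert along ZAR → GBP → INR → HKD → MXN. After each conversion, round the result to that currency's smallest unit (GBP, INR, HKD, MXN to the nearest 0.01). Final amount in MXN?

MXN 297,366.37

ZAR 330,000.00 ÷ 24.1153 = GBP 13,684.26
GBP 13,684.26 ÷ 0.0100164 = INR 1,366,185.46
INR 1,366,185.46 × 0.0999292 = HKD 136,521.82
HKD 136,521.82 × 2.17816 = MXN 297,366.37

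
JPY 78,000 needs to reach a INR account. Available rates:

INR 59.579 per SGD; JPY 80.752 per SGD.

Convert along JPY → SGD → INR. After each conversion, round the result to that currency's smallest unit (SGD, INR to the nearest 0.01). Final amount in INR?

JPY 78,000 ÷ 80.752 = SGD 965.92
SGD 965.92 × 59.579 = INR 57,548.55

INR 57,548.55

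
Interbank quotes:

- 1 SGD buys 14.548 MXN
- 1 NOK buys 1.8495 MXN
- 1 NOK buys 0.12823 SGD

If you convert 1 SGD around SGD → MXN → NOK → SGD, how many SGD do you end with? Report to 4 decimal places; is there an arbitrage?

Around SGD → MXN → NOK → SGD: 1 × 14.548 ÷ 1.8495 × 0.12823 = 1.008646
Product > 1; profitable direction is SGD → MXN → NOK → SGD.

1.0086 (arbitrage exists)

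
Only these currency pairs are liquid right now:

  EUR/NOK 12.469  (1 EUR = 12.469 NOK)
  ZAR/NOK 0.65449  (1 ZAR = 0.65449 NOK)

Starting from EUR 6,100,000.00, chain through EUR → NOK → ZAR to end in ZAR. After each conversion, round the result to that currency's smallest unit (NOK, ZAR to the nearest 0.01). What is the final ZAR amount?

EUR 6,100,000.00 × 12.469 = NOK 76,060,900.00
NOK 76,060,900.00 ÷ 0.65449 = ZAR 116,213,998.69

ZAR 116,213,998.69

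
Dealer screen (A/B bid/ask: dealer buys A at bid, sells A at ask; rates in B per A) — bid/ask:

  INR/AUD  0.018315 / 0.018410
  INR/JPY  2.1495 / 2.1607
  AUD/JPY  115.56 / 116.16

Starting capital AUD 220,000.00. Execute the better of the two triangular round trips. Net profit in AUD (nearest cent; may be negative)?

Best loop AUD → INR → JPY → AUD:
AUD 220,000.00 ÷ 0.018410 (buy INR at ask) = INR 11,950,027.16
INR 11,950,027.16 × 2.1495 (sell INR at bid) = JPY 25,686,583
JPY 25,686,583 ÷ 116.16 (buy AUD at ask) = AUD 221,131.06

Net profit: AUD 1,131.06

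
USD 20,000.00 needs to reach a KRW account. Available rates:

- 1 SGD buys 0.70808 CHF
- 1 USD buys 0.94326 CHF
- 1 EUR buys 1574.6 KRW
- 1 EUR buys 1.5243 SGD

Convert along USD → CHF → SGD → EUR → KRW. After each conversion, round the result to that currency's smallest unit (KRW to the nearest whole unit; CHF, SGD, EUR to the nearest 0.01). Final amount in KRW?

USD 20,000.00 × 0.94326 = CHF 18,865.20
CHF 18,865.20 ÷ 0.70808 = SGD 26,642.75
SGD 26,642.75 ÷ 1.5243 = EUR 17,478.68
EUR 17,478.68 × 1574.6 = KRW 27,521,930

KRW 27,521,930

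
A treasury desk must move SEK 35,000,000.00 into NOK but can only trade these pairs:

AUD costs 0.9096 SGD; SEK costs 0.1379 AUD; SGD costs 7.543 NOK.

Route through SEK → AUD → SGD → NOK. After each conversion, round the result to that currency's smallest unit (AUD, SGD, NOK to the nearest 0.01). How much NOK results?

SEK 35,000,000.00 × 0.1379 = AUD 4,826,500.00
AUD 4,826,500.00 × 0.9096 = SGD 4,390,184.40
SGD 4,390,184.40 × 7.543 = NOK 33,115,160.93

NOK 33,115,160.93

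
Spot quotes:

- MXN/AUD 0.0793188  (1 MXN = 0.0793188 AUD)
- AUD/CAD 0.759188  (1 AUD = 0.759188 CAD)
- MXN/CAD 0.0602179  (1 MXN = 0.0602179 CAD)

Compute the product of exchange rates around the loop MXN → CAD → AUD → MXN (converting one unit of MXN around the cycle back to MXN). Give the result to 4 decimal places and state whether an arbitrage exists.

Around MXN → CAD → AUD → MXN: 1 × 0.0602179 ÷ 0.759188 ÷ 0.0793188 = 1.000000
Product ≈ 1 (deviation 0.000%, within rounding noise).

1.0000 (no arbitrage)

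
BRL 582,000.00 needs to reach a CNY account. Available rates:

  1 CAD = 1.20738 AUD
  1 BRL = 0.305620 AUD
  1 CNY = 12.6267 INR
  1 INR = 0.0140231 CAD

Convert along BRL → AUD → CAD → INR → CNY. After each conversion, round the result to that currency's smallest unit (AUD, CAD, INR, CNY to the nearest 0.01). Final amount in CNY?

CNY 832,006.80

BRL 582,000.00 × 0.305620 = AUD 177,870.84
AUD 177,870.84 ÷ 1.20738 = CAD 147,319.68
CAD 147,319.68 ÷ 0.0140231 = INR 10,505,500.21
INR 10,505,500.21 ÷ 12.6267 = CNY 832,006.80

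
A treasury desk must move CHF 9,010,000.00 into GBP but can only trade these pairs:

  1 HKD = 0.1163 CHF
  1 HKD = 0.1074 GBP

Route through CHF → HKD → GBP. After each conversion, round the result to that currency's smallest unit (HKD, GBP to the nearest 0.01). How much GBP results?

GBP 8,320,498.71

CHF 9,010,000.00 ÷ 0.1163 = HKD 77,472,055.03
HKD 77,472,055.03 × 0.1074 = GBP 8,320,498.71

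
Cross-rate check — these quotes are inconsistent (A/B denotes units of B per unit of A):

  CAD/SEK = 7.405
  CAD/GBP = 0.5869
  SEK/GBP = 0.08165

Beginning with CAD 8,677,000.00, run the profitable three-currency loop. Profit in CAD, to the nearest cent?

Profit: CAD 261,954.77

Profitable loop is CAD → SEK → GBP → CAD:
CAD 8,677,000.00 × 7.405 = SEK 64,253,185.00
SEK 64,253,185.00 × 0.08165 = GBP 5,246,272.56
GBP 5,246,272.56 ÷ 0.5869 = CAD 8,938,954.77
Profit = CAD 8,938,954.77 − CAD 8,677,000.00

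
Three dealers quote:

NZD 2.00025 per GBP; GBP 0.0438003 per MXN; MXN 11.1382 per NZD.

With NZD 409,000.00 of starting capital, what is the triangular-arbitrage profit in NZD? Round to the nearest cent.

Profitable loop is NZD → GBP → MXN → NZD:
NZD 409,000.00 ÷ 2.00025 = GBP 204,474.44
GBP 204,474.44 ÷ 0.0438003 = MXN 4,668,334.25
MXN 4,668,334.25 ÷ 11.1382 = NZD 419,128.25
Profit = NZD 419,128.25 − NZD 409,000.00

Profit: NZD 10,128.25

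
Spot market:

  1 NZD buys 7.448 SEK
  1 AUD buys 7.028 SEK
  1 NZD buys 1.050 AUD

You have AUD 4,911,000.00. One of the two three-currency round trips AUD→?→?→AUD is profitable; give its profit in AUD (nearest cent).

Profit: AUD 45,653.39

Profitable loop is AUD → NZD → SEK → AUD:
AUD 4,911,000.00 ÷ 1.050 = NZD 4,677,142.86
NZD 4,677,142.86 × 7.448 = SEK 34,835,360.00
SEK 34,835,360.00 ÷ 7.028 = AUD 4,956,653.39
Profit = AUD 4,956,653.39 − AUD 4,911,000.00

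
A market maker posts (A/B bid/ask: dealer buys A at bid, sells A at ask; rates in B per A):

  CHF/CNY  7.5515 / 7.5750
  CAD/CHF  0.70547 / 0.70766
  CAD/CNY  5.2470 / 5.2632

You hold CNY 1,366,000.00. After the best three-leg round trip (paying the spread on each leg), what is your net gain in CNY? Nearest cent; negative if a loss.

Net profit: CNY 16,651.10

Best loop CNY → CAD → CHF → CNY:
CNY 1,366,000.00 ÷ 5.2632 (buy CAD at ask) = CAD 259,537.92
CAD 259,537.92 × 0.70547 (sell CAD at bid) = CHF 183,096.22
CHF 183,096.22 × 7.5515 (sell CHF at bid) = CNY 1,382,651.10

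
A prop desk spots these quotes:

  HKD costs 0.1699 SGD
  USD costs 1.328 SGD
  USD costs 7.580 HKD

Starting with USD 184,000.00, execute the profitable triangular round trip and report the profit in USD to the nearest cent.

Profit: USD 5,737.56

Profitable loop is USD → SGD → HKD → USD:
USD 184,000.00 × 1.328 = SGD 244,352.00
SGD 244,352.00 ÷ 0.1699 = HKD 1,438,210.71
HKD 1,438,210.71 ÷ 7.580 = USD 189,737.56
Profit = USD 189,737.56 − USD 184,000.00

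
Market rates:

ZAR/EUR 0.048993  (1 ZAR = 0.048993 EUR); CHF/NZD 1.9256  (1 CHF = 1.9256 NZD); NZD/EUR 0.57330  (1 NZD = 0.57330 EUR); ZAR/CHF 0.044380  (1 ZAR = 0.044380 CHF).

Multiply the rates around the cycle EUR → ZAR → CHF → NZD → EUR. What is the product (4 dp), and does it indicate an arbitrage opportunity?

Around EUR → ZAR → CHF → NZD → EUR: 1 ÷ 0.048993 × 0.044380 × 1.9256 × 0.57330 = 1.000003
Product ≈ 1 (deviation 0.000%, within rounding noise).

1.0000 (no arbitrage)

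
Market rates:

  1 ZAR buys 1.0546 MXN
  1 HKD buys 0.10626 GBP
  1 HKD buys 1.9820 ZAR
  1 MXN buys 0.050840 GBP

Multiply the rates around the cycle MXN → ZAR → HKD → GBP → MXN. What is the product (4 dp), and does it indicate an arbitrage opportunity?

0.9999 (no arbitrage)

Around MXN → ZAR → HKD → GBP → MXN: 1 ÷ 1.0546 ÷ 1.9820 × 0.10626 ÷ 0.050840 = 0.999937
Product ≈ 1 (deviation 0.006%, within rounding noise).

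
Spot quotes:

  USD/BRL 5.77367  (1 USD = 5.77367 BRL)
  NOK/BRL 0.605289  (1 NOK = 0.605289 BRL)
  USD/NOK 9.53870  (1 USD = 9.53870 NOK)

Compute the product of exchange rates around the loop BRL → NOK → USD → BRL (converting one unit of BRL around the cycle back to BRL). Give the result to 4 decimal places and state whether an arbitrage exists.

1.0000 (no arbitrage)

Around BRL → NOK → USD → BRL: 1 ÷ 0.605289 ÷ 9.53870 × 5.77367 = 1.000000
Product ≈ 1 (deviation 0.000%, within rounding noise).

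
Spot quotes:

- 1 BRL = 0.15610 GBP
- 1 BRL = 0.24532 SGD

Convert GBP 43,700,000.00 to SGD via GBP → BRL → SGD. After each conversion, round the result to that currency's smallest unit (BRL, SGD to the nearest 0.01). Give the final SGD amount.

SGD 68,677,027.55

GBP 43,700,000.00 ÷ 0.15610 = BRL 279,948,750.80
BRL 279,948,750.80 × 0.24532 = SGD 68,677,027.55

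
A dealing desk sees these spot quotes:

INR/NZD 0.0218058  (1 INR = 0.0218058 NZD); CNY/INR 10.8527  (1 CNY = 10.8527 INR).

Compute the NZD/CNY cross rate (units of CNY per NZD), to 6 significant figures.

NZD/CNY = 4.22562

1 NZD ÷ 0.0218058 = 45.8594 INR
45.8594 INR ÷ 10.8527 = 4.22562 CNY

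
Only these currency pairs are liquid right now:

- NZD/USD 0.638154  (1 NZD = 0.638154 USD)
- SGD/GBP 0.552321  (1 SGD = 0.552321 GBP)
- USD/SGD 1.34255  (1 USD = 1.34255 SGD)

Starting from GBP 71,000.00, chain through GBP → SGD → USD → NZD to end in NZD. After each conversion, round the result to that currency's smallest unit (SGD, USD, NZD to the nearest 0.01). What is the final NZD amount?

NZD 150,041.29

GBP 71,000.00 ÷ 0.552321 = SGD 128,548.43
SGD 128,548.43 ÷ 1.34255 = USD 95,749.45
USD 95,749.45 ÷ 0.638154 = NZD 150,041.29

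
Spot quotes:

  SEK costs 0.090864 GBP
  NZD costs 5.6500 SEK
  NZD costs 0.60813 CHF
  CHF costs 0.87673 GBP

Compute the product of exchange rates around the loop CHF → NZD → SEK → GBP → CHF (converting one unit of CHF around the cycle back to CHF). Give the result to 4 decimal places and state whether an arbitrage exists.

0.9629 (arbitrage exists)

Around CHF → NZD → SEK → GBP → CHF: 1 ÷ 0.60813 × 5.6500 × 0.090864 ÷ 0.87673 = 0.962893
Product < 1; profitable direction is CHF → GBP → SEK → NZD → CHF.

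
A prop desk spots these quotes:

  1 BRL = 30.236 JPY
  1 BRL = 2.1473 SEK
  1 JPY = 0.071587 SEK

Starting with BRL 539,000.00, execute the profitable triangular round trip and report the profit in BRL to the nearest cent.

Profitable loop is BRL → JPY → SEK → BRL:
BRL 539,000.00 × 30.236 = JPY 16,297,204
JPY 16,297,204 × 0.071587 = SEK 1,166,667.94
SEK 1,166,667.94 ÷ 2.1473 = BRL 543,318.56
Profit = BRL 543,318.56 − BRL 539,000.00

Profit: BRL 4,318.56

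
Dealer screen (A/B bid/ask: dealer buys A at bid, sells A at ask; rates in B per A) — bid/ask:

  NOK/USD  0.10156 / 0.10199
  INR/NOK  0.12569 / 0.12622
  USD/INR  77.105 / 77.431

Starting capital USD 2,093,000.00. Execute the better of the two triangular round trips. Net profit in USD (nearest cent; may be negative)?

Net profit: USD 6,754.85

Best loop USD → NOK → INR → USD:
USD 2,093,000.00 ÷ 0.10199 (buy NOK at ask) = NOK 20,521,619.77
NOK 20,521,619.77 ÷ 0.12622 (buy INR at ask) = INR 162,586,117.63
INR 162,586,117.63 ÷ 77.431 (buy USD at ask) = USD 2,099,754.85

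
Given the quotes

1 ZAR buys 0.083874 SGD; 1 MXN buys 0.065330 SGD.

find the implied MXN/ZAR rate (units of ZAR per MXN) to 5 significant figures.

1 MXN × 0.065330 = 0.06533 SGD
0.06533 SGD ÷ 0.083874 = 0.778906 ZAR

MXN/ZAR = 0.77891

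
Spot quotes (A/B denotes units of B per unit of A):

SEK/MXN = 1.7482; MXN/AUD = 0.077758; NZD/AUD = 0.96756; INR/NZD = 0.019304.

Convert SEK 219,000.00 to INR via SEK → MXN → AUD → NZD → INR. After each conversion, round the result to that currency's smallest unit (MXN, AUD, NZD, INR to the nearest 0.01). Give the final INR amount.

INR 1,593,877.95

SEK 219,000.00 × 1.7482 = MXN 382,855.80
MXN 382,855.80 × 0.077758 = AUD 29,770.10
AUD 29,770.10 ÷ 0.96756 = NZD 30,768.22
NZD 30,768.22 ÷ 0.019304 = INR 1,593,877.95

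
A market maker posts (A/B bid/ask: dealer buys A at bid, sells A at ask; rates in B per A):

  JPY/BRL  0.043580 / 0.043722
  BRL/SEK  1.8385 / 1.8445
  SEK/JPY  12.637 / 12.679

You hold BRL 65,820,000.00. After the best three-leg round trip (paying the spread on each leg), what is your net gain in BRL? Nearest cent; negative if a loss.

Best loop BRL → SEK → JPY → BRL:
BRL 65,820,000.00 × 1.8385 (sell BRL at bid) = SEK 121,010,070.00
SEK 121,010,070.00 × 12.637 (sell SEK at bid) = JPY 1,529,204,255
JPY 1,529,204,255 × 0.043580 (sell JPY at bid) = BRL 66,642,721.42

Net profit: BRL 822,721.42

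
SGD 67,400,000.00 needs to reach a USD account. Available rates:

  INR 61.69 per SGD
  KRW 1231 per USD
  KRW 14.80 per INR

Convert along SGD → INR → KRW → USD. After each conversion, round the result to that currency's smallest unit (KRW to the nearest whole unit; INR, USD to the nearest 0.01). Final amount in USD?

USD 49,989,446.63

SGD 67,400,000.00 × 61.69 = INR 4,157,906,000.00
INR 4,157,906,000.00 × 14.80 = KRW 61,537,008,800
KRW 61,537,008,800 ÷ 1231 = USD 49,989,446.63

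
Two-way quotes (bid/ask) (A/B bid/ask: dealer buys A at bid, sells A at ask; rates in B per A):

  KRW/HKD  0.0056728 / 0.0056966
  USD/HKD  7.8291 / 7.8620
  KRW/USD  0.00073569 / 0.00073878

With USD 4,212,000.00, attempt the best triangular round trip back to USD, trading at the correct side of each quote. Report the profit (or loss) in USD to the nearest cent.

Best loop USD → HKD → KRW → USD:
USD 4,212,000.00 × 7.8291 (sell USD at bid) = HKD 32,976,169.20
HKD 32,976,169.20 ÷ 0.0056966 (buy KRW at ask) = KRW 5,788,745,778
KRW 5,788,745,778 × 0.00073569 (sell KRW at bid) = USD 4,258,722.38

Net profit: USD 46,722.38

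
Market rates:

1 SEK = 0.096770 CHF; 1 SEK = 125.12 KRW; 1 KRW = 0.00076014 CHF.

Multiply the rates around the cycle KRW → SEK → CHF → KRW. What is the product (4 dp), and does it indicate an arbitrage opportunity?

1.0175 (arbitrage exists)

Around KRW → SEK → CHF → KRW: 1 ÷ 125.12 × 0.096770 ÷ 0.00076014 = 1.017467
Product > 1; profitable direction is KRW → SEK → CHF → KRW.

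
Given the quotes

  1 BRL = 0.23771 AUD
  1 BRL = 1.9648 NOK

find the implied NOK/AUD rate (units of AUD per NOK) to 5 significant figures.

1 NOK ÷ 1.9648 = 0.508958 BRL
0.508958 BRL × 0.23771 = 0.120984 AUD

NOK/AUD = 0.12098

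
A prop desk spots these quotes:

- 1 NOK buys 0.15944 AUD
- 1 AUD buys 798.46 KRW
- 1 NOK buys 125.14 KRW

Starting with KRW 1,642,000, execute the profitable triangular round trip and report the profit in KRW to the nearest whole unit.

Profit: KRW 28,427

Profitable loop is KRW → NOK → AUD → KRW:
KRW 1,642,000 ÷ 125.14 = NOK 13,121.30
NOK 13,121.30 × 0.15944 = AUD 2,092.06
AUD 2,092.06 × 798.46 = KRW 1,670,427
Profit = KRW 1,670,427 − KRW 1,642,000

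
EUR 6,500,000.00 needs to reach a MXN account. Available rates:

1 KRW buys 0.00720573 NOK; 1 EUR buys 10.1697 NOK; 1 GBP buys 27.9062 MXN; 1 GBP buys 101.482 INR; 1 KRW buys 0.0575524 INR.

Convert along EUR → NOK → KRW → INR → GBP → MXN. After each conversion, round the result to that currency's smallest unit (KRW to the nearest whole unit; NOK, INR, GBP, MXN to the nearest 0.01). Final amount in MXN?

MXN 145,183,959.77

EUR 6,500,000.00 × 10.1697 = NOK 66,103,050.00
NOK 66,103,050.00 ÷ 0.00720573 = KRW 9,173,678,448
KRW 9,173,678,448 × 0.0575524 = INR 527,967,211.51
INR 527,967,211.51 ÷ 101.482 = GBP 5,202,570.03
GBP 5,202,570.03 × 27.9062 = MXN 145,183,959.77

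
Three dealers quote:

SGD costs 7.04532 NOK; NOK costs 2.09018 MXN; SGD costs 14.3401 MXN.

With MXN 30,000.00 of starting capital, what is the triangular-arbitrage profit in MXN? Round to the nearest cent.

Profitable loop is MXN → SGD → NOK → MXN:
MXN 30,000.00 ÷ 14.3401 = SGD 2,092.04
SGD 2,092.04 × 7.04532 = NOK 14,739.06
NOK 14,739.06 × 2.09018 = MXN 30,807.29
Profit = MXN 30,807.29 − MXN 30,000.00

Profit: MXN 807.29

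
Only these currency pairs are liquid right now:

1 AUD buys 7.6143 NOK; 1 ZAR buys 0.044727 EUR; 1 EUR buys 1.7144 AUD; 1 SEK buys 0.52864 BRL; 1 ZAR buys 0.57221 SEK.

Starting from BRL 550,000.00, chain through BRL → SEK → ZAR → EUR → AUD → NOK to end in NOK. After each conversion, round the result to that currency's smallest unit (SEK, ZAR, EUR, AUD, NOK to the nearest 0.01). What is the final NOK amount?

NOK 1,061,595.60

BRL 550,000.00 ÷ 0.52864 = SEK 1,040,405.57
SEK 1,040,405.57 ÷ 0.57221 = ZAR 1,818,223.33
ZAR 1,818,223.33 × 0.044727 = EUR 81,323.67
EUR 81,323.67 × 1.7144 = AUD 139,421.30
AUD 139,421.30 × 7.6143 = NOK 1,061,595.60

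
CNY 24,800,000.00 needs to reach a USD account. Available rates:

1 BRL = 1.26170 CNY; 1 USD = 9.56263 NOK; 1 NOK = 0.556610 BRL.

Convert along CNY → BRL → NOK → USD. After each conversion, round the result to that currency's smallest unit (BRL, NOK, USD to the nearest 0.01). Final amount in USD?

USD 3,692,897.22

CNY 24,800,000.00 ÷ 1.26170 = BRL 19,656,019.66
BRL 19,656,019.66 ÷ 0.556610 = NOK 35,313,809.78
NOK 35,313,809.78 ÷ 9.56263 = USD 3,692,897.22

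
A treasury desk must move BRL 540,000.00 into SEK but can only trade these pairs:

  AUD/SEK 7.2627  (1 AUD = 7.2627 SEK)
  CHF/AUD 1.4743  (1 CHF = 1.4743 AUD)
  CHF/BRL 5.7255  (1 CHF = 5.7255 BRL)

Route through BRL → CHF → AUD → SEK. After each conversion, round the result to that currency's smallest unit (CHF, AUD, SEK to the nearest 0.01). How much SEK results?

SEK 1,009,867.32

BRL 540,000.00 ÷ 5.7255 = CHF 94,314.91
CHF 94,314.91 × 1.4743 = AUD 139,048.47
AUD 139,048.47 × 7.2627 = SEK 1,009,867.32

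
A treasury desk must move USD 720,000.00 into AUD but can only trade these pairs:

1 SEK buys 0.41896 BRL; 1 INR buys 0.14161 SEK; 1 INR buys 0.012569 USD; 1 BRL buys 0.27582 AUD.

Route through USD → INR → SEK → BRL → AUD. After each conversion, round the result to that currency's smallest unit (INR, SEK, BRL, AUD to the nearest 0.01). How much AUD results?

USD 720,000.00 ÷ 0.012569 = INR 57,283,793.46
INR 57,283,793.46 × 0.14161 = SEK 8,111,957.99
SEK 8,111,957.99 × 0.41896 = BRL 3,398,585.92
BRL 3,398,585.92 × 0.27582 = AUD 937,397.97

AUD 937,397.97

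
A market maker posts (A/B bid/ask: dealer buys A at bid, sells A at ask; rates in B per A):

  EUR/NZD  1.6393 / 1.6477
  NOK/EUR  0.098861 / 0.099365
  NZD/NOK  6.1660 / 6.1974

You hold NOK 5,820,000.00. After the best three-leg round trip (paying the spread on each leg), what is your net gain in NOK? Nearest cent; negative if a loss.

Net result: NOK -4,193.57 (no profitable arbitrage after spreads)

Best loop NOK → EUR → NZD → NOK:
NOK 5,820,000.00 × 0.098861 (sell NOK at bid) = EUR 575,371.02
EUR 575,371.02 × 1.6393 (sell EUR at bid) = NZD 943,205.71
NZD 943,205.71 × 6.1660 (sell NZD at bid) = NOK 5,815,806.43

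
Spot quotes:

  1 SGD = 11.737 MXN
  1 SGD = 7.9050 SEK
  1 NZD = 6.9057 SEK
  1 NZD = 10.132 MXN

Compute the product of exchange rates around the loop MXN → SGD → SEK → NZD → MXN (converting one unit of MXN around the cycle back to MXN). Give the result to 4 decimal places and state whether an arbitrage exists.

0.9882 (arbitrage exists)

Around MXN → SGD → SEK → NZD → MXN: 1 ÷ 11.737 × 7.9050 ÷ 6.9057 × 10.132 = 0.988171
Product < 1; profitable direction is MXN → NZD → SEK → SGD → MXN.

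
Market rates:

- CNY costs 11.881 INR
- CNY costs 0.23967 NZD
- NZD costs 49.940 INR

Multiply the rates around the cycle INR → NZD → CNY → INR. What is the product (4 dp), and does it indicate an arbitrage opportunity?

0.9926 (arbitrage exists)

Around INR → NZD → CNY → INR: 1 ÷ 49.940 ÷ 0.23967 × 11.881 = 0.992638
Product < 1; profitable direction is INR → CNY → NZD → INR.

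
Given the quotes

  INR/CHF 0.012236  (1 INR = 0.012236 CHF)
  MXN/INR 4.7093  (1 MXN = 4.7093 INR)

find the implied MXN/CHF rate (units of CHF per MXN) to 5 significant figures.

MXN/CHF = 0.057623

1 MXN × 4.7093 = 4.7093 INR
4.7093 INR × 0.012236 = 0.057623 CHF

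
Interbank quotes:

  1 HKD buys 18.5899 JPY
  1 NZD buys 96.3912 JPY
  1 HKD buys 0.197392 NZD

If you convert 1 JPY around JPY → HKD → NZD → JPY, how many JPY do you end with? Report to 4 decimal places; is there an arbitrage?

Around JPY → HKD → NZD → JPY: 1 ÷ 18.5899 × 0.197392 × 96.3912 = 1.023505
Product > 1; profitable direction is JPY → HKD → NZD → JPY.

1.0235 (arbitrage exists)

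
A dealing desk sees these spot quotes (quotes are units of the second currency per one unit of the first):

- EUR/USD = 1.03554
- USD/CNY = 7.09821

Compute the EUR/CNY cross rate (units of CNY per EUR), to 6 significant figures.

EUR/CNY = 7.35048

1 EUR × 1.03554 = 1.03554 USD
1.03554 USD × 7.09821 = 7.35048 CNY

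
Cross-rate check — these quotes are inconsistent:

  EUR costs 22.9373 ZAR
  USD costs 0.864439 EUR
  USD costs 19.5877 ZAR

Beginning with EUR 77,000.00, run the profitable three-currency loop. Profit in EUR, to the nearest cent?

Profit: EUR 944.22

Profitable loop is EUR → ZAR → USD → EUR:
EUR 77,000.00 × 22.9373 = ZAR 1,766,172.10
ZAR 1,766,172.10 ÷ 19.5877 = USD 90,167.41
USD 90,167.41 × 0.864439 = EUR 77,944.22
Profit = EUR 77,944.22 − EUR 77,000.00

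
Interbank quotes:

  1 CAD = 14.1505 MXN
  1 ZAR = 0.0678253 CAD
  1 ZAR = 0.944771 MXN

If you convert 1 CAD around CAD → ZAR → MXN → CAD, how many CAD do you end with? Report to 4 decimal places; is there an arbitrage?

Around CAD → ZAR → MXN → CAD: 1 ÷ 0.0678253 × 0.944771 ÷ 14.1505 = 0.984381
Product < 1; profitable direction is CAD → MXN → ZAR → CAD.

0.9844 (arbitrage exists)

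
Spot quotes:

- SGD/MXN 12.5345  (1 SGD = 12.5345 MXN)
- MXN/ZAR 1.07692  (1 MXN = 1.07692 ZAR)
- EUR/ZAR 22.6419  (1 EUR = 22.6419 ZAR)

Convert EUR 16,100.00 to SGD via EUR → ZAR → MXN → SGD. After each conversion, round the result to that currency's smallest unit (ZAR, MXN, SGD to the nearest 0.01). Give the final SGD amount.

SGD 27,005.26

EUR 16,100.00 × 22.6419 = ZAR 364,534.59
ZAR 364,534.59 ÷ 1.07692 = MXN 338,497.37
MXN 338,497.37 ÷ 12.5345 = SGD 27,005.26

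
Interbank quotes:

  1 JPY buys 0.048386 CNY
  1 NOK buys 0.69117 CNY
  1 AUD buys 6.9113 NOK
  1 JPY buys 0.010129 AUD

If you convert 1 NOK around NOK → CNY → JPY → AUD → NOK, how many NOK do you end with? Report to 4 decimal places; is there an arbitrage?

1.0000 (no arbitrage)

Around NOK → CNY → JPY → AUD → NOK: 1 × 0.69117 ÷ 0.048386 × 0.010129 × 6.9113 = 0.999980
Product ≈ 1 (deviation 0.002%, within rounding noise).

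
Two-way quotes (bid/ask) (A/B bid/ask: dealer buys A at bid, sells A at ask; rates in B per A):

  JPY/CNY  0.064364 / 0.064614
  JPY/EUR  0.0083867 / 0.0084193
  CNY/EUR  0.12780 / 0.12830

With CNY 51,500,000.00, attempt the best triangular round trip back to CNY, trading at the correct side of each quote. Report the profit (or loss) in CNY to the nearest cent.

Best loop CNY → JPY → EUR → CNY:
CNY 51,500,000.00 ÷ 0.064614 (buy JPY at ask) = JPY 797,040,889
JPY 797,040,889 × 0.0083867 (sell JPY at bid) = EUR 6,684,542.82
EUR 6,684,542.82 ÷ 0.12830 (buy CNY at ask) = CNY 52,100,879.37

Net profit: CNY 600,879.37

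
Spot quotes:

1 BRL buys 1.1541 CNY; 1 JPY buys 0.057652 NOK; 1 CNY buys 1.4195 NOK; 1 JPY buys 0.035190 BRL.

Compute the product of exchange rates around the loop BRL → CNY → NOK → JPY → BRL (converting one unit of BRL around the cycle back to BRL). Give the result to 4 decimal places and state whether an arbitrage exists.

1.0000 (no arbitrage)

Around BRL → CNY → NOK → JPY → BRL: 1 × 1.1541 × 1.4195 ÷ 0.057652 × 0.035190 = 0.999963
Product ≈ 1 (deviation 0.004%, within rounding noise).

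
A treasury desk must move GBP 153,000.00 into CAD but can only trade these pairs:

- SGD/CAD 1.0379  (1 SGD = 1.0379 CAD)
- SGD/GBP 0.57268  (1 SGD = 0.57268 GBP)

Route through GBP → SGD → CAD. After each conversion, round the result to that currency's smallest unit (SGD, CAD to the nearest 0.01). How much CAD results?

GBP 153,000.00 ÷ 0.57268 = SGD 267,164.91
SGD 267,164.91 × 1.0379 = CAD 277,290.46

CAD 277,290.46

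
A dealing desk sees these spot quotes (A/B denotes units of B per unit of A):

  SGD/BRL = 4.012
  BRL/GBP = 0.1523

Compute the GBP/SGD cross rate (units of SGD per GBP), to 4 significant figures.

GBP/SGD = 1.637

1 GBP ÷ 0.1523 = 6.56599 BRL
6.56599 BRL ÷ 4.012 = 1.63659 SGD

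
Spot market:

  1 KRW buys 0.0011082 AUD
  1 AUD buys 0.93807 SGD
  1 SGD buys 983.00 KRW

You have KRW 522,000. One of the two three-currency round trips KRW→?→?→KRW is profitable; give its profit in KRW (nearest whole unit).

Profitable loop is KRW → AUD → SGD → KRW:
KRW 522,000 × 0.0011082 = AUD 578.48
AUD 578.48 × 0.93807 = SGD 542.66
SGD 542.66 × 983.00 = KRW 533,430
Profit = KRW 533,430 − KRW 522,000

Profit: KRW 11,430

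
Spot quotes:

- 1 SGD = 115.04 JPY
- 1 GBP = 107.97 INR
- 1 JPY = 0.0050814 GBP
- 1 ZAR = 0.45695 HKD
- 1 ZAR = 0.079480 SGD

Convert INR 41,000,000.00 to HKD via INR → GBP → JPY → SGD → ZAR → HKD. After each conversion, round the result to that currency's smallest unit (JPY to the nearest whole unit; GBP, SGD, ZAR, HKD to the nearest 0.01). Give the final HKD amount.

HKD 3,734,730.94

INR 41,000,000.00 ÷ 107.97 = GBP 379,735.11
GBP 379,735.11 ÷ 0.0050814 = JPY 74,730,411
JPY 74,730,411 ÷ 115.04 = SGD 649,603.71
SGD 649,603.71 ÷ 0.079480 = ZAR 8,173,171.99
ZAR 8,173,171.99 × 0.45695 = HKD 3,734,730.94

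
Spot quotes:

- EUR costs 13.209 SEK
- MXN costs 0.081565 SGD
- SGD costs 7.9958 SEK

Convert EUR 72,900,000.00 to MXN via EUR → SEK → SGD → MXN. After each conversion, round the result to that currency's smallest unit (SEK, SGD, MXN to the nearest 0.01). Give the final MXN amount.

EUR 72,900,000.00 × 13.209 = SEK 962,936,100.00
SEK 962,936,100.00 ÷ 7.9958 = SGD 120,430,238.38
SGD 120,430,238.38 ÷ 0.081565 = MXN 1,476,494,064.61

MXN 1,476,494,064.61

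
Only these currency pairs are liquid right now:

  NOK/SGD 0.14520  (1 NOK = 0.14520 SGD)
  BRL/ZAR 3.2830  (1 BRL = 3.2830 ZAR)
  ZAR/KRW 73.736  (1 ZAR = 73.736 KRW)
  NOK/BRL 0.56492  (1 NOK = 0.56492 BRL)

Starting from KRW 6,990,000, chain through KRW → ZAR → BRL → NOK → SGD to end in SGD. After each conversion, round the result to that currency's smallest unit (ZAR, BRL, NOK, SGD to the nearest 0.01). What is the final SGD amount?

KRW 6,990,000 ÷ 73.736 = ZAR 94,797.66
ZAR 94,797.66 ÷ 3.2830 = BRL 28,875.32
BRL 28,875.32 ÷ 0.56492 = NOK 51,114.00
NOK 51,114.00 × 0.14520 = SGD 7,421.75

SGD 7,421.75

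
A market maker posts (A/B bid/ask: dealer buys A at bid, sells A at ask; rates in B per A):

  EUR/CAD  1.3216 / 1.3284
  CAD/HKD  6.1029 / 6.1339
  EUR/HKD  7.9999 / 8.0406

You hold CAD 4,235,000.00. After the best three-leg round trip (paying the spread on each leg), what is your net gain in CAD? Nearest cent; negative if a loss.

Net profit: CAD 13,163.67

Best loop CAD → HKD → EUR → CAD:
CAD 4,235,000.00 × 6.1029 (sell CAD at bid) = HKD 25,845,781.50
HKD 25,845,781.50 ÷ 8.0406 (buy EUR at ask) = EUR 3,214,409.56
EUR 3,214,409.56 × 1.3216 (sell EUR at bid) = CAD 4,248,163.67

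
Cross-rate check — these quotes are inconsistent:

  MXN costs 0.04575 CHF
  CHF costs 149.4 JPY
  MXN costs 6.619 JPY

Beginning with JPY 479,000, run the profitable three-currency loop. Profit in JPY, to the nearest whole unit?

Profitable loop is JPY → MXN → CHF → JPY:
JPY 479,000 ÷ 6.619 = MXN 72,367.43
MXN 72,367.43 × 0.04575 = CHF 3,310.81
CHF 3,310.81 × 149.4 = JPY 494,635
Profit = JPY 494,635 − JPY 479,000

Profit: JPY 15,635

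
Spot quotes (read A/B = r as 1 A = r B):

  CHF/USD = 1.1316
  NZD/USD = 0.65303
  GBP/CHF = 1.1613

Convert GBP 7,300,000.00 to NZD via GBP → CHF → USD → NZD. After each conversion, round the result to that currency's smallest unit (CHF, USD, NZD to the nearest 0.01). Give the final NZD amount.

NZD 14,690,179.13

GBP 7,300,000.00 × 1.1613 = CHF 8,477,490.00
CHF 8,477,490.00 × 1.1316 = USD 9,593,127.68
USD 9,593,127.68 ÷ 0.65303 = NZD 14,690,179.13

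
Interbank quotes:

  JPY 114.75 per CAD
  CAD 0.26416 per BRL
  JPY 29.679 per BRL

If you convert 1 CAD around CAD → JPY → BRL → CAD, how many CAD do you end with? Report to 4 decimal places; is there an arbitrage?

1.0213 (arbitrage exists)

Around CAD → JPY → BRL → CAD: 1 × 114.75 ÷ 29.679 × 0.26416 = 1.021340
Product > 1; profitable direction is CAD → JPY → BRL → CAD.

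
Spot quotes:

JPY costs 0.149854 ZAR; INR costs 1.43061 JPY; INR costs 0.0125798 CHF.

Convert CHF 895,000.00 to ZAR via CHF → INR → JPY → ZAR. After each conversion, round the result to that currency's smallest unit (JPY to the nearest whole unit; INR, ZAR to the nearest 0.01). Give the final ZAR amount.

CHF 895,000.00 ÷ 0.0125798 = INR 71,145,805.18
INR 71,145,805.18 × 1.43061 = JPY 101,781,900
JPY 101,781,900 × 0.149854 = ZAR 15,252,424.84

ZAR 15,252,424.84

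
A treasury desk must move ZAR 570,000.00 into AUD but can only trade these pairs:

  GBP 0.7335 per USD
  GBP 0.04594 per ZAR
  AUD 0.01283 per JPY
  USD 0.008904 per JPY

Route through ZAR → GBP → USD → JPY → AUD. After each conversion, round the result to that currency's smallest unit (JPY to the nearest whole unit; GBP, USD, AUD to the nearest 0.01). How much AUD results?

ZAR 570,000.00 × 0.04594 = GBP 26,185.80
GBP 26,185.80 ÷ 0.7335 = USD 35,699.80
USD 35,699.80 ÷ 0.008904 = JPY 4,009,412
JPY 4,009,412 × 0.01283 = AUD 51,440.76

AUD 51,440.76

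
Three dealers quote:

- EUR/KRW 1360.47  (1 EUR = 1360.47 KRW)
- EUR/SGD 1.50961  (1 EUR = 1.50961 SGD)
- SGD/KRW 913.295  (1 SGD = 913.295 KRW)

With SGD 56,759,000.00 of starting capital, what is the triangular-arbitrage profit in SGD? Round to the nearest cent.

Profit: SGD 761,361.90

Profitable loop is SGD → KRW → EUR → SGD:
SGD 56,759,000.00 × 913.295 = KRW 51,837,710,905
KRW 51,837,710,905 ÷ 1360.47 = EUR 38,102,796.02
EUR 38,102,796.02 × 1.50961 = SGD 57,520,361.90
Profit = SGD 57,520,361.90 − SGD 56,759,000.00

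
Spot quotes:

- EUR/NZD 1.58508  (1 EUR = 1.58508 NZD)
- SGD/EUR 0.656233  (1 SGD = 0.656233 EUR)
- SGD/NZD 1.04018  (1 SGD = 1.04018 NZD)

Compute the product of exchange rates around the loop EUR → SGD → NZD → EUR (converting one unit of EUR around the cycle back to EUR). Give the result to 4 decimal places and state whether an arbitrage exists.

1.0000 (no arbitrage)

Around EUR → SGD → NZD → EUR: 1 ÷ 0.656233 × 1.04018 ÷ 1.58508 = 0.999998
Product ≈ 1 (deviation 0.000%, within rounding noise).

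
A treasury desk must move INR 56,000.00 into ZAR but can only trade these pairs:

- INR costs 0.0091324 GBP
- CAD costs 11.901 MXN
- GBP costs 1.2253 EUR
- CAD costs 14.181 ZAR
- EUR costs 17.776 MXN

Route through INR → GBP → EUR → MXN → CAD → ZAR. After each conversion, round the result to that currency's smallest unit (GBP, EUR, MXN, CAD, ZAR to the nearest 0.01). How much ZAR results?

ZAR 13,272.99

INR 56,000.00 × 0.0091324 = GBP 511.41
GBP 511.41 × 1.2253 = EUR 626.63
EUR 626.63 × 17.776 = MXN 11,138.97
MXN 11,138.97 ÷ 11.901 = CAD 935.97
CAD 935.97 × 14.181 = ZAR 13,272.99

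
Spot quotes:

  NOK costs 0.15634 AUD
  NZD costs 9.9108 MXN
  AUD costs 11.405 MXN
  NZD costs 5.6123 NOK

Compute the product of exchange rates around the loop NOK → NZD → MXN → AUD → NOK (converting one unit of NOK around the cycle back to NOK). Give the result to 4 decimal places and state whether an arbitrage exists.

Around NOK → NZD → MXN → AUD → NOK: 1 ÷ 5.6123 × 9.9108 ÷ 11.405 ÷ 0.15634 = 0.990381
Product < 1; profitable direction is NOK → AUD → MXN → NZD → NOK.

0.9904 (arbitrage exists)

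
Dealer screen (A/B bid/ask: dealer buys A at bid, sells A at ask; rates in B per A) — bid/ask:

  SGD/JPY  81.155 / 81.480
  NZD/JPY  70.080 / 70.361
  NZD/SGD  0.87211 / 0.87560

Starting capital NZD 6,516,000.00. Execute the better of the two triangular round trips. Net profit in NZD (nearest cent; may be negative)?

Net profit: NZD 38,440.43

Best loop NZD → SGD → JPY → NZD:
NZD 6,516,000.00 × 0.87211 (sell NZD at bid) = SGD 5,682,668.76
SGD 5,682,668.76 × 81.155 (sell SGD at bid) = JPY 461,176,983
JPY 461,176,983 ÷ 70.361 (buy NZD at ask) = NZD 6,554,440.43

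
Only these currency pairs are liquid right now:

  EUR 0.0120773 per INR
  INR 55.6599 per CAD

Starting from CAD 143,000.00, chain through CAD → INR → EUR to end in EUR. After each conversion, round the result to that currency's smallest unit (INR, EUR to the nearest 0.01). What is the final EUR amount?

CAD 143,000.00 × 55.6599 = INR 7,959,365.70
INR 7,959,365.70 × 0.0120773 = EUR 96,127.65

EUR 96,127.65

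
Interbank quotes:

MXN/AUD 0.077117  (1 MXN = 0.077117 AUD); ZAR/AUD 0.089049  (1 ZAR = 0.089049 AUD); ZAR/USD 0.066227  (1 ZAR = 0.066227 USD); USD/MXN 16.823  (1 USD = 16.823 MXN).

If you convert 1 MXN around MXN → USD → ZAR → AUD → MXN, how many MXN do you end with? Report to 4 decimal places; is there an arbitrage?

1.0364 (arbitrage exists)

Around MXN → USD → ZAR → AUD → MXN: 1 ÷ 16.823 ÷ 0.066227 × 0.089049 ÷ 0.077117 = 1.036431
Product > 1; profitable direction is MXN → USD → ZAR → AUD → MXN.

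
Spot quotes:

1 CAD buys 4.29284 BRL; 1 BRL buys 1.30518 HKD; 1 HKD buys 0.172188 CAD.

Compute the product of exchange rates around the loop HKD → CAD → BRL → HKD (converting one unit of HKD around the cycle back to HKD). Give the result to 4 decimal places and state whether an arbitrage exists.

0.9648 (arbitrage exists)

Around HKD → CAD → BRL → HKD: 1 × 0.172188 × 4.29284 × 1.30518 = 0.964757
Product < 1; profitable direction is HKD → BRL → CAD → HKD.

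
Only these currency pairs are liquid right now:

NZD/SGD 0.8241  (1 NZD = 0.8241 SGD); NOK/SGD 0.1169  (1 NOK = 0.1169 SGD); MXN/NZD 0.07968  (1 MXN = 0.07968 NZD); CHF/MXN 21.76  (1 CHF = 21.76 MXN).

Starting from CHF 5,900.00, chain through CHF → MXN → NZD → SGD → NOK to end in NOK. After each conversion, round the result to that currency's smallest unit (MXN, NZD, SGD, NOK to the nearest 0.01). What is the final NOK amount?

CHF 5,900.00 × 21.76 = MXN 128,384.00
MXN 128,384.00 × 0.07968 = NZD 10,229.64
NZD 10,229.64 × 0.8241 = SGD 8,430.25
SGD 8,430.25 ÷ 0.1169 = NOK 72,115.06

NOK 72,115.06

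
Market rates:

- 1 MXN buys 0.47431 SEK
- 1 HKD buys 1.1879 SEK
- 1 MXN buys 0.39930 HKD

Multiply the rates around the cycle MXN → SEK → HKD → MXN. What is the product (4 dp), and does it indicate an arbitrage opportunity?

1.0000 (no arbitrage)

Around MXN → SEK → HKD → MXN: 1 × 0.47431 ÷ 1.1879 ÷ 0.39930 = 0.999961
Product ≈ 1 (deviation 0.004%, within rounding noise).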